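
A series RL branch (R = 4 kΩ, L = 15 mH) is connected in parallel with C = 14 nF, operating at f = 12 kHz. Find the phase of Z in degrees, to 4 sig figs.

-76.84°

ω = 2πf = 75400 rad/s
X_L = ωL = 1131 Ω
X_C = 1/(ωC) = 947.4 Ω
Branch 1 (R+jX_L): Z₁ = 4000 + j1131 Ω, |Z₁| = 4157 Ω
Branch 2 (−jX_C): Z₂ = −j947.4 Ω
Parallel: Z = Z₁Z₂/(Z₁+Z₂), |Z| = 983.5 Ω, ∠Z = -76.84°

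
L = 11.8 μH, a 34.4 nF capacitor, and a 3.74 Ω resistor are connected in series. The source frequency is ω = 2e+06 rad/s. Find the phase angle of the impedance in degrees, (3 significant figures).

X_L = ωL = 23.6 Ω
X_C = 1/(ωC) = 14.5 Ω
Net reactance X = X_L − X_C = 9.07 Ω
Z = 3.74 + j9.07 Ω
|Z| = √(3.74² + 9.07²) = 9.81 Ω
∠Z = arctan(9.07/3.74) = 67.6°

67.6°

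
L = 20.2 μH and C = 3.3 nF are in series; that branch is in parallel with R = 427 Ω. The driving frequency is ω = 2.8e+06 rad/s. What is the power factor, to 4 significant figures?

X_L = ωL = 56.56 Ω
X_C = 1/(ωC) = 108.2 Ω
Branch 1: Z₁ = R = 427.0 Ω
Branch 2 (series LC): Z₂ = j(X_L − X_C) = −j51.67 Ω
Parallel: Z = Z₁Z₂/(Z₁+Z₂), |Z| = 51.29 Ω, ∠Z = -83.10°
cos φ = cos(-83.10°) = 0.1201

0.1201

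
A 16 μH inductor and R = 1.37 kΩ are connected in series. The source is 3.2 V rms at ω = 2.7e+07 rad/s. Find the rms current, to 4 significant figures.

X_L = ωL = 432.0 Ω
Z = 1370 + j432.0 Ω
|Z| = √(1370² + 432.0²) = 1436 Ω
I = V/|Z| = 3.2/1436 = 2.228 mA

2.228 mA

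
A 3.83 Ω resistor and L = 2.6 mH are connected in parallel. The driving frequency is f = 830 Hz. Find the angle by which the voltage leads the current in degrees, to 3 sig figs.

15.8°

ω = 2πf = 5215 rad/s
X_L = ωL = 13.6 Ω
Parallel: admittances add. Y = 1/R + 1/(jωL)
Y = (0.261 − j0.0738) S
|Y| = 0.271 S → |Z| = 1/|Y| = 3.69 Ω, ∠Z = −∠Y = 15.8°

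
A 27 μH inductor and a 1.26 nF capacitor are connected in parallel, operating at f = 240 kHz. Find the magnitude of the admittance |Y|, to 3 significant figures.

ω = 2πf = 1.508e+06 rad/s
X_L = ωL = 40.7 Ω
X_C = 1/(ωC) = 526 Ω
Parallel: admittances add. Y = 1/(jωL) + jωC
Y = (0 − j0.0227) S
|Y| = 0.0227 S → |Z| = 1/|Y| = 44.1 Ω, ∠Z = −∠Y = 90.0°

22.7 mS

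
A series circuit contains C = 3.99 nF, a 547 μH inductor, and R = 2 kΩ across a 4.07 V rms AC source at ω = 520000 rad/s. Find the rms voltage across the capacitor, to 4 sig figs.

0.9761 V

X_L = ωL = 284.4 Ω
X_C = 1/(ωC) = 482.0 Ω
Net reactance X = X_L − X_C = -197.5 Ω
Z = 2000 − j197.5 Ω
|Z| = √(2000² + 197.5²) = 2010 Ω
I = V/|Z| = 2.025 mA
V_C = I·|Z_C| = 0.002025 × 482.0 = 0.9761 V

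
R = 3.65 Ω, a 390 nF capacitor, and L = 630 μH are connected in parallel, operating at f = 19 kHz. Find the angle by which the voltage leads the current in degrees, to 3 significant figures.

-6.92°

ω = 2πf = 119400 rad/s
X_L = ωL = 75.2 Ω
X_C = 1/(ωC) = 21.5 Ω
Parallel: admittances add. Y = 1/R + 1/(jωL) + jωC
Y = (0.274 + j0.0333) S
|Y| = 0.276 S → |Z| = 1/|Y| = 3.62 Ω, ∠Z = −∠Y = -6.92°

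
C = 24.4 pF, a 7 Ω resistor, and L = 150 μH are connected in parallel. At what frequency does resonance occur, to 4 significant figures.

2.631 MHz

ω₀ = 1/√(LC) = 1/√(0.00015 × 2.44e-11) = 1.653e+07 rad/s
f₀ = ω₀/(2π) = 2.631 MHz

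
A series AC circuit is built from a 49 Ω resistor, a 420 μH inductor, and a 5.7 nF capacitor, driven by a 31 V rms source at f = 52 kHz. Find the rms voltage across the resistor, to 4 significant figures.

3.772 V

ω = 2πf = 326700 rad/s
X_L = ωL = 137.2 Ω
X_C = 1/(ωC) = 537.0 Ω
Net reactance X = X_L − X_C = -399.7 Ω
Z = 49.00 − j399.7 Ω
|Z| = √(49.00² + 399.7²) = 402.7 Ω
I = V/|Z| = 76.98 mA
V_R = I·|Z_R| = 0.07698 × 49.00 = 3.772 V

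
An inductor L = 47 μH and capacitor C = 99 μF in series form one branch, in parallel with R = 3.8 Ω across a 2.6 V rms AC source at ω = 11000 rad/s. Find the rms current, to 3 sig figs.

6.52 A

X_L = ωL = 0.517 Ω
X_C = 1/(ωC) = 0.918 Ω
Branch 1: Z₁ = R = 3.80 Ω
Branch 2 (series LC): Z₂ = j(X_L − X_C) = −j0.401 Ω
Parallel: Z = Z₁Z₂/(Z₁+Z₂), |Z| = 0.399 Ω, ∠Z = -84.0°
I = V/|Z| = 2.6/0.399 = 6.52 A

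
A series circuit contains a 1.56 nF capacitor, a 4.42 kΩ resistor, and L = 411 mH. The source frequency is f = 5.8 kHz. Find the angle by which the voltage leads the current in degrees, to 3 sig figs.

ω = 2πf = 36440 rad/s
X_L = ωL = 15000 Ω
X_C = 1/(ωC) = 17600 Ω
Net reactance X = X_L − X_C = -2610 Ω
Z = 4420 − j2610 Ω
|Z| = √(4420² + 2610²) = 5130 Ω
∠Z = arctan(-2610/4420) = -30.6°

-30.6°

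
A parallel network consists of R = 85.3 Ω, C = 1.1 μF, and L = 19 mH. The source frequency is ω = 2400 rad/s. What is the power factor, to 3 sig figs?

0.519

X_L = ωL = 45.6 Ω
X_C = 1/(ωC) = 379 Ω
Parallel: admittances add. Y = 1/R + 1/(jωL) + jωC
Y = (0.0117 − j0.0193) S
|Y| = 0.0226 S → |Z| = 1/|Y| = 44.3 Ω, ∠Z = −∠Y = 58.7°
cos φ = cos(58.7°) = 0.519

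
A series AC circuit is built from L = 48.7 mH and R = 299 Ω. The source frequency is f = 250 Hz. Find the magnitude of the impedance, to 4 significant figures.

308.6 Ω

ω = 2πf = 1571 rad/s
X_L = ωL = 76.50 Ω
Z = 299.0 + j76.50 Ω
|Z| = √(299.0² + 76.50²) = 308.6 Ω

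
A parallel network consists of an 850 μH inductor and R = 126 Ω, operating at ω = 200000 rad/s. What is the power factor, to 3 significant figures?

X_L = ωL = 170 Ω
Parallel: admittances add. Y = 1/R + 1/(jωL)
Y = (0.00794 − j0.00588) S
|Y| = 0.00988 S → |Z| = 1/|Y| = 101 Ω, ∠Z = −∠Y = 36.5°
cos φ = cos(36.5°) = 0.803

0.803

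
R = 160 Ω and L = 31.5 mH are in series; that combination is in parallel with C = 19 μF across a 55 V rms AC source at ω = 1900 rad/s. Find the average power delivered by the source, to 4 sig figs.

16.59 W

X_L = ωL = 59.85 Ω
X_C = 1/(ωC) = 27.70 Ω
Branch 1 (R+jX_L): Z₁ = 160.0 + j59.85 Ω, |Z₁| = 170.8 Ω
Branch 2 (−jX_C): Z₂ = −j27.70 Ω
Parallel: Z = Z₁Z₂/(Z₁+Z₂), |Z| = 29.00 Ω, ∠Z = -80.85°
I = V/|Z| = 1.897 A
P = VI cos φ = 55 × 1.897 × cos(-80.85°) = 16.59 W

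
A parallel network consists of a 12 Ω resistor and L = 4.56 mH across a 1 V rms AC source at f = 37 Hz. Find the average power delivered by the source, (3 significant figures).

ω = 2πf = 232.5 rad/s
X_L = ωL = 1.06 Ω
Parallel: admittances add. Y = 1/R + 1/(jωL)
Y = (0.0833 − j0.943) S
|Y| = 0.947 S → |Z| = 1/|Y| = 1.06 Ω, ∠Z = −∠Y = 85.0°
I = V/|Z| = 947 mA
P = VI cos φ = 1 × 0.947 × cos(85.0°) = 83.3 mW

83.3 mW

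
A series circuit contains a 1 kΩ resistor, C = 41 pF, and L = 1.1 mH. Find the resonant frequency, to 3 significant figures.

ω₀ = 1/√(LC) = 1/√(0.0011 × 4.1e-11) = 4.709e+06 rad/s
f₀ = ω₀/(2π) = 749 kHz

749 kHz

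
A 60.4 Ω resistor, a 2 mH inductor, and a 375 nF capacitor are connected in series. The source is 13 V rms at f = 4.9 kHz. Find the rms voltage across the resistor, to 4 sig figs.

ω = 2πf = 30790 rad/s
X_L = ωL = 61.58 Ω
X_C = 1/(ωC) = 86.61 Ω
Net reactance X = X_L − X_C = -25.04 Ω
Z = 60.40 − j25.04 Ω
|Z| = √(60.40² + 25.04²) = 65.38 Ω
I = V/|Z| = 198.8 mA
V_R = I·|Z_R| = 0.1988 × 60.40 = 12.01 V

12.01 V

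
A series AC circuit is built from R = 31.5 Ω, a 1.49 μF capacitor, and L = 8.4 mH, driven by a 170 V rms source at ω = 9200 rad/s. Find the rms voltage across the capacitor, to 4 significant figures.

X_L = ωL = 77.28 Ω
X_C = 1/(ωC) = 72.95 Ω
Net reactance X = X_L − X_C = 4.330 Ω
Z = 31.50 + j4.330 Ω
|Z| = √(31.50² + 4.330²) = 31.80 Ω
I = V/|Z| = 5.347 A
V_C = I·|Z_C| = 5.347 × 72.95 = 390.0 V

390.0 V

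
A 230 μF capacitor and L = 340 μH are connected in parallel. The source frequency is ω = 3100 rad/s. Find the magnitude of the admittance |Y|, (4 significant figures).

235.8 mS

X_L = ωL = 1.054 Ω
X_C = 1/(ωC) = 1.403 Ω
Parallel: admittances add. Y = 1/(jωL) + jωC
Y = (0 − j0.2358) S
|Y| = 0.2358 S → |Z| = 1/|Y| = 4.241 Ω, ∠Z = −∠Y = 90.00°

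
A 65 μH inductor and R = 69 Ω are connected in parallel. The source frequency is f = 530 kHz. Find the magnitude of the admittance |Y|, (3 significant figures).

ω = 2πf = 3.33e+06 rad/s
X_L = ωL = 216 Ω
Parallel: admittances add. Y = 1/R + 1/(jωL)
Y = (0.0145 − j0.00462) S
|Y| = 0.0152 S → |Z| = 1/|Y| = 65.7 Ω, ∠Z = −∠Y = 17.7°

15.2 mS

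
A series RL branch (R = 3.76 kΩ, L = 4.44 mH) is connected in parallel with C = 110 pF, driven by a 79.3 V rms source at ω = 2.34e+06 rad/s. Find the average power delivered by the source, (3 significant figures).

194 mW

X_L = ωL = 10400 Ω
X_C = 1/(ωC) = 3890 Ω
Branch 1 (R+jX_L): Z₁ = 3760 + j10400 Ω, |Z₁| = 11000 Ω
Branch 2 (−jX_C): Z₂ = −j3890 Ω
Parallel: Z = Z₁Z₂/(Z₁+Z₂), |Z| = 5710 Ω, ∠Z = -79.9°
I = V/|Z| = 13.9 mA
P = VI cos φ = 79.3 × 0.0139 × cos(-79.9°) = 194 mW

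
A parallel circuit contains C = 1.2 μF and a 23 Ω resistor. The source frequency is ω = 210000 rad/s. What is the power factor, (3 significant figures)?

0.170

X_C = 1/(ωC) = 3.97 Ω
Parallel: admittances add. Y = 1/R + jωC
Y = (0.0435 + j0.252) S
|Y| = 0.256 S → |Z| = 1/|Y| = 3.91 Ω, ∠Z = −∠Y = -80.2°
cos φ = cos(-80.2°) = 0.170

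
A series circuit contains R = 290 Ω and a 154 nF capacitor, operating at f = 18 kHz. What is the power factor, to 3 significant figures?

0.981

ω = 2πf = 113100 rad/s
X_C = 1/(ωC) = 57.4 Ω
Z = 290 − j57.4 Ω
|Z| = √(290² + 57.4²) = 296 Ω
∠Z = arctan(-57.4/290) = -11.2°
cos φ = cos(-11.2°) = 0.981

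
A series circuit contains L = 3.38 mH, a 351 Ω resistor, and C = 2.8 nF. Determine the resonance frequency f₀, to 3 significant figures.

ω₀ = 1/√(LC) = 1/√(0.00338 × 2.8e-09) = 325100 rad/s
f₀ = ω₀/(2π) = 51.7 kHz

51.7 kHz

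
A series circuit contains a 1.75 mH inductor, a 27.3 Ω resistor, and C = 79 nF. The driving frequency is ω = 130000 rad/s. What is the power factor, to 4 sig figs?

X_L = ωL = 227.5 Ω
X_C = 1/(ωC) = 97.37 Ω
Net reactance X = X_L − X_C = 130.1 Ω
Z = 27.30 + j130.1 Ω
|Z| = √(27.30² + 130.1²) = 133.0 Ω
∠Z = arctan(130.1/27.30) = 78.15°
cos φ = cos(78.15°) = 0.2053

0.2053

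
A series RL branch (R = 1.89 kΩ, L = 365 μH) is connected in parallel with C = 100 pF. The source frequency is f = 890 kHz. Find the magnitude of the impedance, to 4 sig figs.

ω = 2πf = 5.592e+06 rad/s
X_L = ωL = 2041 Ω
X_C = 1/(ωC) = 1788 Ω
Branch 1 (R+jX_L): Z₁ = 1890 + j2041 Ω, |Z₁| = 2782 Ω
Branch 2 (−jX_C): Z₂ = −j1788 Ω
Parallel: Z = Z₁Z₂/(Z₁+Z₂), |Z| = 2609 Ω, ∠Z = -50.42°

2609 Ω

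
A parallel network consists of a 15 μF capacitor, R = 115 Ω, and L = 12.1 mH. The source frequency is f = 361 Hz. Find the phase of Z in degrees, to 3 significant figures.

15.5°

ω = 2πf = 2268 rad/s
X_L = ωL = 27.4 Ω
X_C = 1/(ωC) = 29.4 Ω
Parallel: admittances add. Y = 1/R + 1/(jωL) + jωC
Y = (0.00870 − j0.00241) S
|Y| = 0.00902 S → |Z| = 1/|Y| = 111 Ω, ∠Z = −∠Y = 15.5°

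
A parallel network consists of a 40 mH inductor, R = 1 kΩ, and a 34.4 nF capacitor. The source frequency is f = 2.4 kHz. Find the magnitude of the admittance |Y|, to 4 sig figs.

ω = 2πf = 15080 rad/s
X_L = ωL = 603.2 Ω
X_C = 1/(ωC) = 1928 Ω
Parallel: admittances add. Y = 1/R + 1/(jωL) + jωC
Y = (0.001000 − j0.001139) S
|Y| = 0.001516 S → |Z| = 1/|Y| = 659.7 Ω, ∠Z = −∠Y = 48.72°

1.516 mS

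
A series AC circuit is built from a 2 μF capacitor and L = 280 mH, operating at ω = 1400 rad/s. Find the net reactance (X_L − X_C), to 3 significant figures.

X_L = ωL = 392 Ω
X_C = 1/(ωC) = 357 Ω
X = 392 − 357 = 34.9 Ω

34.9 Ω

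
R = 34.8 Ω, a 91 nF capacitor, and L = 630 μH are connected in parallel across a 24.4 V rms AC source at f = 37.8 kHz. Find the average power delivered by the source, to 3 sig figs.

ω = 2πf = 237500 rad/s
X_L = ωL = 150 Ω
X_C = 1/(ωC) = 46.3 Ω
Parallel: admittances add. Y = 1/R + 1/(jωL) + jωC
Y = (0.0287 + j0.0149) S
|Y| = 0.0324 S → |Z| = 1/|Y| = 30.9 Ω, ∠Z = −∠Y = -27.5°
I = V/|Z| = 790 mA
P = VI cos φ = 24.4 × 0.790 × cos(-27.5°) = 17.1 W

17.1 W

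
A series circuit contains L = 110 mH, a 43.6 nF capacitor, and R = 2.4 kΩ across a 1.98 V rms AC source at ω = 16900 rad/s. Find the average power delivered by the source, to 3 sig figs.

1.57 mW

X_L = ωL = 1860 Ω
X_C = 1/(ωC) = 1360 Ω
Net reactance X = X_L − X_C = 502 Ω
Z = 2400 + j502 Ω
|Z| = √(2400² + 502²) = 2450 Ω
∠Z = arctan(502/2400) = 11.8°
I = V/|Z| = 808 μA
P = VI cos φ = 1.98 × 0.000808 × cos(11.8°) = 1.57 mW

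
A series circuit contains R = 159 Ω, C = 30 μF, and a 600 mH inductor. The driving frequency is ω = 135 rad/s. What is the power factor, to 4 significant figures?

0.6919

X_L = ωL = 81.00 Ω
X_C = 1/(ωC) = 246.9 Ω
Net reactance X = X_L − X_C = -165.9 Ω
Z = 159.0 − j165.9 Ω
|Z| = √(159.0² + 165.9²) = 229.8 Ω
∠Z = arctan(-165.9/159.0) = -46.22°
cos φ = cos(-46.22°) = 0.6919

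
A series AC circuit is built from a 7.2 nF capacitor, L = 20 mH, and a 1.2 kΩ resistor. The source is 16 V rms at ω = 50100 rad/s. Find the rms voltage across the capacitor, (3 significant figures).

X_L = ωL = 1000 Ω
X_C = 1/(ωC) = 2770 Ω
Net reactance X = X_L − X_C = -1770 Ω
Z = 1200 − j1770 Ω
|Z| = √(1200² + 1770²) = 2140 Ω
I = V/|Z| = 7.48 mA
V_C = I·|Z_C| = 0.00748 × 2770 = 20.7 V

20.7 V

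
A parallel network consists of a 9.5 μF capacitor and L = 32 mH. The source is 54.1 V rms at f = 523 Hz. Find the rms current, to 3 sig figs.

1.17 A

ω = 2πf = 3286 rad/s
X_L = ωL = 105 Ω
X_C = 1/(ωC) = 32.0 Ω
Parallel: admittances add. Y = 1/(jωL) + jωC
Y = (0 + j0.0217) S
|Y| = 0.0217 S → |Z| = 1/|Y| = 46.1 Ω, ∠Z = −∠Y = -90.0°
I = V/|Z| = 54.1/46.1 = 1.17 A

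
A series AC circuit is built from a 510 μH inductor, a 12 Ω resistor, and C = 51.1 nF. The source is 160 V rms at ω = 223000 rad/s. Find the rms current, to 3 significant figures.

5.59 A

X_L = ωL = 114 Ω
X_C = 1/(ωC) = 87.8 Ω
Net reactance X = X_L − X_C = 26.0 Ω
Z = 12.0 + j26.0 Ω
|Z| = √(12.0² + 26.0²) = 28.6 Ω
I = V/|Z| = 160/28.6 = 5.59 A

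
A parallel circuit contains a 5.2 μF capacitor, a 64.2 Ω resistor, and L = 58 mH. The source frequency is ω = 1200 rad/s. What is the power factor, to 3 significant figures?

0.887

X_L = ωL = 69.6 Ω
X_C = 1/(ωC) = 160 Ω
Parallel: admittances add. Y = 1/R + 1/(jωL) + jωC
Y = (0.0156 − j0.00813) S
|Y| = 0.0176 S → |Z| = 1/|Y| = 56.9 Ω, ∠Z = −∠Y = 27.6°
cos φ = cos(27.6°) = 0.887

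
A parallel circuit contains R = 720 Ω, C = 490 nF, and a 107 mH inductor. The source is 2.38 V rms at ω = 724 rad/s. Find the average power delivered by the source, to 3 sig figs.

7.87 mW

X_L = ωL = 77.5 Ω
X_C = 1/(ωC) = 2820 Ω
Parallel: admittances add. Y = 1/R + 1/(jωL) + jωC
Y = (0.00139 − j0.0126) S
|Y| = 0.0126 S → |Z| = 1/|Y| = 79.2 Ω, ∠Z = −∠Y = 83.7°
I = V/|Z| = 30.1 mA
P = VI cos φ = 2.38 × 0.0301 × cos(83.7°) = 7.87 mW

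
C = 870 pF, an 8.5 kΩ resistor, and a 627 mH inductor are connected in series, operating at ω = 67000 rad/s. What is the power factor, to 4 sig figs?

X_L = ωL = 42010 Ω
X_C = 1/(ωC) = 17160 Ω
Net reactance X = X_L − X_C = 24850 Ω
Z = 8500 + j24850 Ω
|Z| = √(8500² + 24850²) = 26270 Ω
∠Z = arctan(24850/8500) = 71.12°
cos φ = cos(71.12°) = 0.3236

0.3236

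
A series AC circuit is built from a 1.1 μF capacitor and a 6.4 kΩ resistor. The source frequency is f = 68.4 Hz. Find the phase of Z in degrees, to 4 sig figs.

ω = 2πf = 429.8 rad/s
X_C = 1/(ωC) = 2115 Ω
Z = 6400 − j2115 Ω
|Z| = √(6400² + 2115²) = 6741 Ω
∠Z = arctan(-2115/6400) = -18.29°

-18.29°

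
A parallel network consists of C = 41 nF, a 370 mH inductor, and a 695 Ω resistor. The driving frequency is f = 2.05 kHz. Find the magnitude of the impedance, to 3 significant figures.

ω = 2πf = 12880 rad/s
X_L = ωL = 4770 Ω
X_C = 1/(ωC) = 1890 Ω
Parallel: admittances add. Y = 1/R + 1/(jωL) + jωC
Y = (0.00144 + j0.000318) S
|Y| = 0.00147 S → |Z| = 1/|Y| = 679 Ω, ∠Z = −∠Y = -12.5°

679 Ω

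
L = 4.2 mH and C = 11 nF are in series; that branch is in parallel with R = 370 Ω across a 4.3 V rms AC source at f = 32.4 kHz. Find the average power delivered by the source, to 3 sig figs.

ω = 2πf = 203600 rad/s
X_L = ωL = 855 Ω
X_C = 1/(ωC) = 447 Ω
Branch 1: Z₁ = R = 370 Ω
Branch 2 (series LC): Z₂ = j(X_L − X_C) = j408 Ω
Parallel: Z = Z₁Z₂/(Z₁+Z₂), |Z| = 274 Ω, ∠Z = 42.2°
I = V/|Z| = 15.7 mA
P = VI cos φ = 4.3 × 0.0157 × cos(42.2°) = 50.0 mW

50.0 mW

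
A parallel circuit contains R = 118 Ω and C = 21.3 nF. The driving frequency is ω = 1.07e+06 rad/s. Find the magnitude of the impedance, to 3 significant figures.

X_C = 1/(ωC) = 43.9 Ω
Parallel: admittances add. Y = 1/R + jωC
Y = (0.00847 + j0.0228) S
|Y| = 0.0243 S → |Z| = 1/|Y| = 41.1 Ω, ∠Z = −∠Y = -69.6°

41.1 Ω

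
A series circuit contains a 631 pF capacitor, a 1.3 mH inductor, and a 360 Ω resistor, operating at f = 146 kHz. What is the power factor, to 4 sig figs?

0.5583

ω = 2πf = 917300 rad/s
X_L = ωL = 1193 Ω
X_C = 1/(ωC) = 1728 Ω
Net reactance X = X_L − X_C = -535.0 Ω
Z = 360.0 − j535.0 Ω
|Z| = √(360.0² + 535.0²) = 644.9 Ω
∠Z = arctan(-535.0/360.0) = -56.07°
cos φ = cos(-56.07°) = 0.5583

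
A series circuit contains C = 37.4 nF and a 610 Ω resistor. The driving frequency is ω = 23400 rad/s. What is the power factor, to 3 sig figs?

X_C = 1/(ωC) = 1140 Ω
Z = 610 − j1140 Ω
|Z| = √(610² + 1140²) = 1300 Ω
∠Z = arctan(-1140/610) = -61.9°
cos φ = cos(-61.9°) = 0.471

0.471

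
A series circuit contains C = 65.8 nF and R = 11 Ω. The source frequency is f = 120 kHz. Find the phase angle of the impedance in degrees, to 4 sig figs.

-61.38°

ω = 2πf = 754000 rad/s
X_C = 1/(ωC) = 20.16 Ω
Z = 11.00 − j20.16 Ω
|Z| = √(11.00² + 20.16²) = 22.96 Ω
∠Z = arctan(-20.16/11.00) = -61.38°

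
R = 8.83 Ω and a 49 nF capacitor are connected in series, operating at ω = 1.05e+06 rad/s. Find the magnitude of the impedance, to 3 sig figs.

21.3 Ω

X_C = 1/(ωC) = 19.4 Ω
Z = 8.83 − j19.4 Ω
|Z| = √(8.83² + 19.4²) = 21.3 Ω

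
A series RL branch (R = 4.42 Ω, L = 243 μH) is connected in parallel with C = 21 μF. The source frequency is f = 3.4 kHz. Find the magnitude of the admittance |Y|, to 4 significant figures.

350.1 mS

ω = 2πf = 21360 rad/s
X_L = ωL = 5.191 Ω
X_C = 1/(ωC) = 2.229 Ω
Branch 1 (R+jX_L): Z₁ = 4.420 + j5.191 Ω, |Z₁| = 6.818 Ω
Branch 2 (−jX_C): Z₂ = −j2.229 Ω
Parallel: Z = Z₁Z₂/(Z₁+Z₂), |Z| = 2.856 Ω, ∠Z = -74.24°
|Y| = 1/|Z| = 350.1 mS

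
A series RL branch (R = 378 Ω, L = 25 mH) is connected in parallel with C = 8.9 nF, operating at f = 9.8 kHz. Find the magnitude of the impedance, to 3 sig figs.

ω = 2πf = 61580 rad/s
X_L = ωL = 1540 Ω
X_C = 1/(ωC) = 1820 Ω
Branch 1 (R+jX_L): Z₁ = 378 + j1540 Ω, |Z₁| = 1590 Ω
Branch 2 (−jX_C): Z₂ = −j1820 Ω
Parallel: Z = Z₁Z₂/(Z₁+Z₂), |Z| = 6110 Ω, ∠Z = 23.3°

6110 Ω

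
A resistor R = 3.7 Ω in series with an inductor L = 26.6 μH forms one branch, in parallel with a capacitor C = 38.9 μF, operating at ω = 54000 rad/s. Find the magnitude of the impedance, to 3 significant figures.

0.494 Ω

X_L = ωL = 1.44 Ω
X_C = 1/(ωC) = 0.476 Ω
Branch 1 (R+jX_L): Z₁ = 3.70 + j1.44 Ω, |Z₁| = 3.97 Ω
Branch 2 (−jX_C): Z₂ = −j0.476 Ω
Parallel: Z = Z₁Z₂/(Z₁+Z₂), |Z| = 0.494 Ω, ∠Z = -83.3°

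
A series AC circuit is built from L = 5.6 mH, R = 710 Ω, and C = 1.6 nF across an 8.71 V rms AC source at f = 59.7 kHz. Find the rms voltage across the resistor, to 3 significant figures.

ω = 2πf = 375100 rad/s
X_L = ωL = 2100 Ω
X_C = 1/(ωC) = 1670 Ω
Net reactance X = X_L − X_C = 434 Ω
Z = 710 + j434 Ω
|Z| = √(710² + 434²) = 832 Ω
I = V/|Z| = 10.5 mA
V_R = I·|Z_R| = 0.0105 × 710 = 7.43 V

7.43 V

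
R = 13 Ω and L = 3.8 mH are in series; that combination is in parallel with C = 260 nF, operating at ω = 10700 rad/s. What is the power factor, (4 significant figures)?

X_L = ωL = 40.66 Ω
X_C = 1/(ωC) = 359.5 Ω
Branch 1 (R+jX_L): Z₁ = 13.00 + j40.66 Ω, |Z₁| = 42.69 Ω
Branch 2 (−jX_C): Z₂ = −j359.5 Ω
Parallel: Z = Z₁Z₂/(Z₁+Z₂), |Z| = 48.09 Ω, ∠Z = 69.93°
cos φ = cos(69.93°) = 0.3431

0.3431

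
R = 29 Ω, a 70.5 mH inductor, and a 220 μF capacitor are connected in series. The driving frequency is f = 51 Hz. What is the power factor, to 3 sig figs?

0.960

ω = 2πf = 320.4 rad/s
X_L = ωL = 22.6 Ω
X_C = 1/(ωC) = 14.2 Ω
Net reactance X = X_L − X_C = 8.41 Ω
Z = 29.0 + j8.41 Ω
|Z| = √(29.0² + 8.41²) = 30.2 Ω
∠Z = arctan(8.41/29.0) = 16.2°
cos φ = cos(16.2°) = 0.960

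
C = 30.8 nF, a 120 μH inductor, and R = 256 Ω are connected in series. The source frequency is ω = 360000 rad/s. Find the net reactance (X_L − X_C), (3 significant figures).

X_L = ωL = 43.2 Ω
X_C = 1/(ωC) = 90.2 Ω
X = 43.2 − 90.2 = -47.0 Ω

-47.0 Ω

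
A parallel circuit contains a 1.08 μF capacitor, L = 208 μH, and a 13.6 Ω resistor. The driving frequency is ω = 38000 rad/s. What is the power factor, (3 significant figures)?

0.652

X_L = ωL = 7.90 Ω
X_C = 1/(ωC) = 24.4 Ω
Parallel: admittances add. Y = 1/R + 1/(jωL) + jωC
Y = (0.0735 − j0.0855) S
|Y| = 0.113 S → |Z| = 1/|Y| = 8.87 Ω, ∠Z = −∠Y = 49.3°
cos φ = cos(49.3°) = 0.652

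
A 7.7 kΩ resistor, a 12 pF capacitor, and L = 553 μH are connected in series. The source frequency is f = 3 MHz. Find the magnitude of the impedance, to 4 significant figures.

ω = 2πf = 1.885e+07 rad/s
X_L = ωL = 10420 Ω
X_C = 1/(ωC) = 4421 Ω
Net reactance X = X_L − X_C = 6003 Ω
Z = 7700 + j6003 Ω
|Z| = √(7700² + 6003²) = 9763 Ω

9763 Ω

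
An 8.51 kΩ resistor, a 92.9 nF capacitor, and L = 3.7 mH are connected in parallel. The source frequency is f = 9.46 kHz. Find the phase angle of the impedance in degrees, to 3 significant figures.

ω = 2πf = 59440 rad/s
X_L = ωL = 220 Ω
X_C = 1/(ωC) = 181 Ω
Parallel: admittances add. Y = 1/R + 1/(jωL) + jωC
Y = (0.000118 + j0.000975) S
|Y| = 0.000982 S → |Z| = 1/|Y| = 1020 Ω, ∠Z = −∠Y = -83.1°

-83.1°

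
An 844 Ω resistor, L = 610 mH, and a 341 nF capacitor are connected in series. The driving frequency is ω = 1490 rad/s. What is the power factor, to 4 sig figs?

0.6232

X_L = ωL = 908.9 Ω
X_C = 1/(ωC) = 1968 Ω
Net reactance X = X_L − X_C = -1059 Ω
Z = 844.0 − j1059 Ω
|Z| = √(844.0² + 1059²) = 1354 Ω
∠Z = arctan(-1059/844.0) = -51.45°
cos φ = cos(-51.45°) = 0.6232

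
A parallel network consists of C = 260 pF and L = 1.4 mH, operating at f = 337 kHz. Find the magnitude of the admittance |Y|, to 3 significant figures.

213 μS

ω = 2πf = 2.117e+06 rad/s
X_L = ωL = 2960 Ω
X_C = 1/(ωC) = 1820 Ω
Parallel: admittances add. Y = 1/(jωL) + jωC
Y = (0 + j0.000213) S
|Y| = 0.000213 S → |Z| = 1/|Y| = 4690 Ω, ∠Z = −∠Y = -90.0°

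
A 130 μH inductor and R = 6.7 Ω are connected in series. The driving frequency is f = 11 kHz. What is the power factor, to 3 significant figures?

0.598

ω = 2πf = 69120 rad/s
X_L = ωL = 8.98 Ω
Z = 6.70 + j8.98 Ω
|Z| = √(6.70² + 8.98²) = 11.2 Ω
∠Z = arctan(8.98/6.70) = 53.3°
cos φ = cos(53.3°) = 0.598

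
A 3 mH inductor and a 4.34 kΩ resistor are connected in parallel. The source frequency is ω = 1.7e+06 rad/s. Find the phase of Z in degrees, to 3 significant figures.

40.4°

X_L = ωL = 5100 Ω
Parallel: admittances add. Y = 1/R + 1/(jωL)
Y = (0.000230 − j0.000196) S
|Y| = 0.000303 S → |Z| = 1/|Y| = 3310 Ω, ∠Z = −∠Y = 40.4°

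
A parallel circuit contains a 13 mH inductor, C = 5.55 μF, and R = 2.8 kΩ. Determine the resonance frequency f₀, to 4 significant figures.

ω₀ = 1/√(LC) = 1/√(0.013 × 5.55e-06) = 3723 rad/s
f₀ = ω₀/(2π) = 592.5 Hz

592.5 Hz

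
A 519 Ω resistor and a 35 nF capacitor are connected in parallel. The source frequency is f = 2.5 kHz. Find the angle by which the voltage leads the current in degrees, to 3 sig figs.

ω = 2πf = 15710 rad/s
X_C = 1/(ωC) = 1820 Ω
Parallel: admittances add. Y = 1/R + jωC
Y = (0.00193 + j0.000550) S
|Y| = 0.00200 S → |Z| = 1/|Y| = 499 Ω, ∠Z = −∠Y = -15.9°

-15.9°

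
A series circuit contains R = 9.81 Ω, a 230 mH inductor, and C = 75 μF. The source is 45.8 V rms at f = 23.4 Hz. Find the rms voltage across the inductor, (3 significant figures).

ω = 2πf = 147.0 rad/s
X_L = ωL = 33.8 Ω
X_C = 1/(ωC) = 90.7 Ω
Net reactance X = X_L − X_C = -56.9 Ω
Z = 9.81 − j56.9 Ω
|Z| = √(9.81² + 56.9²) = 57.7 Ω
I = V/|Z| = 794 mA
V_L = I·|Z_L| = 0.794 × 33.8 = 26.8 V

26.8 V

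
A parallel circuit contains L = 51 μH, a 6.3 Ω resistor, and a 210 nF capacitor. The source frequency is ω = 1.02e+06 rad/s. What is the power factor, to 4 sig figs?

0.6313

X_L = ωL = 52.02 Ω
X_C = 1/(ωC) = 4.669 Ω
Parallel: admittances add. Y = 1/R + 1/(jωL) + jωC
Y = (0.1587 + j0.1950) S
|Y| = 0.2514 S → |Z| = 1/|Y| = 3.977 Ω, ∠Z = −∠Y = -50.85°
cos φ = cos(-50.85°) = 0.6313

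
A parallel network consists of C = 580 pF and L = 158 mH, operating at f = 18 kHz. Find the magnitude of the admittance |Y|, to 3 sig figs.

9.63 μS

ω = 2πf = 113100 rad/s
X_L = ωL = 17900 Ω
X_C = 1/(ωC) = 15200 Ω
Parallel: admittances add. Y = 1/(jωL) + jωC
Y = (0 + j9.63e-06) S
|Y| = 9.63e-06 S → |Z| = 1/|Y| = 104000 Ω, ∠Z = −∠Y = -90.0°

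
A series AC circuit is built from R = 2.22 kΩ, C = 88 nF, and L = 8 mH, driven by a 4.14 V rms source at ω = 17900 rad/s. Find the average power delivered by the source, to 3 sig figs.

X_L = ωL = 143 Ω
X_C = 1/(ωC) = 635 Ω
Net reactance X = X_L − X_C = -492 Ω
Z = 2220 − j492 Ω
|Z| = √(2220² + 492²) = 2270 Ω
∠Z = arctan(-492/2220) = -12.5°
I = V/|Z| = 1.82 mA
P = VI cos φ = 4.14 × 0.00182 × cos(-12.5°) = 7.36 mW

7.36 mW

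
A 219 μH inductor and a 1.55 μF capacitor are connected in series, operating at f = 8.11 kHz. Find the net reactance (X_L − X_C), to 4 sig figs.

ω = 2πf = 50960 rad/s
X_L = ωL = 11.16 Ω
X_C = 1/(ωC) = 12.66 Ω
X = 11.16 − 12.66 = -1.501 Ω

-1.501 Ω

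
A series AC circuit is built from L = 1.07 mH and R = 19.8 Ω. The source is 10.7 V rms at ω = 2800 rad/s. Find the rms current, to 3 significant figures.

X_L = ωL = 3.00 Ω
Z = 19.8 + j3.00 Ω
|Z| = √(19.8² + 3.00²) = 20.0 Ω
I = V/|Z| = 10.7/20.0 = 534 mA

534 mA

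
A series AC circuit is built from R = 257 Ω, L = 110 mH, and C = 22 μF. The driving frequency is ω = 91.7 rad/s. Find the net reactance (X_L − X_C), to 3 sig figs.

X_L = ωL = 10.1 Ω
X_C = 1/(ωC) = 496 Ω
X = 10.1 − 496 = -486 Ω

-486 Ω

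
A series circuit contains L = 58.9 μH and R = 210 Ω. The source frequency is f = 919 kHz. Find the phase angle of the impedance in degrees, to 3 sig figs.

ω = 2πf = 5.774e+06 rad/s
X_L = ωL = 340 Ω
Z = 210 + j340 Ω
|Z| = √(210² + 340²) = 400 Ω
∠Z = arctan(340/210) = 58.3°

58.3°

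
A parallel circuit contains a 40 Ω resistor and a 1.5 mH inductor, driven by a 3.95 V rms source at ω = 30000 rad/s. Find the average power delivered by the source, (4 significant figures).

X_L = ωL = 45.00 Ω
Parallel: admittances add. Y = 1/R + 1/(jωL)
Y = (0.02500 − j0.02222) S
|Y| = 0.03345 S → |Z| = 1/|Y| = 29.90 Ω, ∠Z = −∠Y = 41.63°
I = V/|Z| = 132.1 mA
P = VI cos φ = 3.95 × 0.1321 × cos(41.63°) = 390.1 mW

390.1 mW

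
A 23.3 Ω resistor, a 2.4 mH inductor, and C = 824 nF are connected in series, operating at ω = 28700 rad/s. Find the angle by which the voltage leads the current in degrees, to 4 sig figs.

X_L = ωL = 68.88 Ω
X_C = 1/(ωC) = 42.29 Ω
Net reactance X = X_L − X_C = 26.59 Ω
Z = 23.30 + j26.59 Ω
|Z| = √(23.30² + 26.59²) = 35.36 Ω
∠Z = arctan(26.59/23.30) = 48.78°

48.78°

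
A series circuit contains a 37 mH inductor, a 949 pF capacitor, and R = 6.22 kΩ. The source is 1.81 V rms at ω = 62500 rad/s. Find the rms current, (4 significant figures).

114.4 μA

X_L = ωL = 2312 Ω
X_C = 1/(ωC) = 16860 Ω
Net reactance X = X_L − X_C = -14550 Ω
Z = 6220 − j14550 Ω
|Z| = √(6220² + 14550²) = 15820 Ω
I = V/|Z| = 1.81/15820 = 114.4 μA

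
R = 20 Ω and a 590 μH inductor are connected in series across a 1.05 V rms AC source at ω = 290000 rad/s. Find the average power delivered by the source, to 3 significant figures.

743 μW

X_L = ωL = 171 Ω
Z = 20.0 + j171 Ω
|Z| = √(20.0² + 171²) = 172 Ω
∠Z = arctan(171/20.0) = 83.3°
I = V/|Z| = 6.10 mA
P = VI cos φ = 1.05 × 0.00610 × cos(83.3°) = 743 μW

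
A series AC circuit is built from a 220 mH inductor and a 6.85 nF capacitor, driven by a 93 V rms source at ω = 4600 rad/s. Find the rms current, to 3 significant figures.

X_L = ωL = 1010 Ω
X_C = 1/(ωC) = 31700 Ω
Net reactance X = X_L − X_C = -30700 Ω
Z = − j30700 Ω
|Z| = √(0² + 30700²) = 30700 Ω
I = V/|Z| = 93/30700 = 3.03 mA

3.03 mA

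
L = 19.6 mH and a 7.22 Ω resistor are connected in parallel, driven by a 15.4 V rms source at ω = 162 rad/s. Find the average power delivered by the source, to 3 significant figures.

X_L = ωL = 3.18 Ω
Parallel: admittances add. Y = 1/R + 1/(jωL)
Y = (0.139 − j0.315) S
|Y| = 0.344 S → |Z| = 1/|Y| = 2.91 Ω, ∠Z = −∠Y = 66.3°
I = V/|Z| = 5.30 A
P = VI cos φ = 15.4 × 5.30 × cos(66.3°) = 32.8 W

32.8 W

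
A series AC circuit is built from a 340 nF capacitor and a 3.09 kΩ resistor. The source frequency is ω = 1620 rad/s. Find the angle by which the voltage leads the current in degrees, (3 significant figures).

X_C = 1/(ωC) = 1820 Ω
Z = 3090 − j1820 Ω
|Z| = √(3090² + 1820²) = 3580 Ω
∠Z = arctan(-1820/3090) = -30.4°

-30.4°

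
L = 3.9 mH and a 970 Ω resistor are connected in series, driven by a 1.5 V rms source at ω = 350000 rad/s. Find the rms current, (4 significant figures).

X_L = ωL = 1365 Ω
Z = 970.0 + j1365 Ω
|Z| = √(970.0² + 1365²) = 1675 Ω
I = V/|Z| = 1.5/1675 = 895.8 μA

895.8 μA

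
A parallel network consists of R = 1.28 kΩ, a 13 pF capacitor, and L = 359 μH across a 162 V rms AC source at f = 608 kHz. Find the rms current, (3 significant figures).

ω = 2πf = 3.82e+06 rad/s
X_L = ωL = 1370 Ω
X_C = 1/(ωC) = 20100 Ω
Parallel: admittances add. Y = 1/R + 1/(jωL) + jωC
Y = (0.000781 − j0.000679) S
|Y| = 0.00104 S → |Z| = 1/|Y| = 966 Ω, ∠Z = −∠Y = 41.0°
I = V/|Z| = 162/966 = 168 mA

168 mA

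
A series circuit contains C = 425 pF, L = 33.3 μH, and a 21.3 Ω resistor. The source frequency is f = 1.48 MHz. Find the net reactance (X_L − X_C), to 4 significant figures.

56.63 Ω

ω = 2πf = 9.299e+06 rad/s
X_L = ωL = 309.7 Ω
X_C = 1/(ωC) = 253.0 Ω
X = 309.7 − 253.0 = 56.63 Ω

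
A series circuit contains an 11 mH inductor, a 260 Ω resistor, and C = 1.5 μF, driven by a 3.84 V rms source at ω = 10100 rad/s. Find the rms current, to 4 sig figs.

14.55 mA

X_L = ωL = 111.1 Ω
X_C = 1/(ωC) = 66.01 Ω
Net reactance X = X_L − X_C = 45.09 Ω
Z = 260.0 + j45.09 Ω
|Z| = √(260.0² + 45.09²) = 263.9 Ω
I = V/|Z| = 3.84/263.9 = 14.55 mA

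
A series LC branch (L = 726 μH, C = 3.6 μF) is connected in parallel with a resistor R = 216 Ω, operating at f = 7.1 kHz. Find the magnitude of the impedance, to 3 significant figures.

26.0 Ω

ω = 2πf = 44610 rad/s
X_L = ωL = 32.4 Ω
X_C = 1/(ωC) = 6.23 Ω
Branch 1: Z₁ = R = 216 Ω
Branch 2 (series LC): Z₂ = j(X_L − X_C) = j26.2 Ω
Parallel: Z = Z₁Z₂/(Z₁+Z₂), |Z| = 26.0 Ω, ∠Z = 83.1°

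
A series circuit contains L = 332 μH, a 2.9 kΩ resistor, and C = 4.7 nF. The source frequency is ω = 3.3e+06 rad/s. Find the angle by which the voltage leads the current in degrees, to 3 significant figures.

19.6°

X_L = ωL = 1100 Ω
X_C = 1/(ωC) = 64.5 Ω
Net reactance X = X_L − X_C = 1030 Ω
Z = 2900 + j1030 Ω
|Z| = √(2900² + 1030²) = 3080 Ω
∠Z = arctan(1030/2900) = 19.6°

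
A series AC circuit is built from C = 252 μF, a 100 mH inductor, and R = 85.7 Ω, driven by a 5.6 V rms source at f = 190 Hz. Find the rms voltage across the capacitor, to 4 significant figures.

0.1290 V

ω = 2πf = 1194 rad/s
X_L = ωL = 119.4 Ω
X_C = 1/(ωC) = 3.324 Ω
Net reactance X = X_L − X_C = 116.1 Ω
Z = 85.70 + j116.1 Ω
|Z| = √(85.70² + 116.1²) = 144.3 Ω
I = V/|Z| = 38.82 mA
V_C = I·|Z_C| = 0.03882 × 3.324 = 0.1290 V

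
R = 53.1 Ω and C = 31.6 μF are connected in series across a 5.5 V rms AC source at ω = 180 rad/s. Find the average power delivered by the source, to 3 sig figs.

47.6 mW

X_C = 1/(ωC) = 176 Ω
Z = 53.1 − j176 Ω
|Z| = √(53.1² + 176²) = 184 Ω
∠Z = arctan(-176/53.1) = -73.2°
I = V/|Z| = 29.9 mA
P = VI cos φ = 5.5 × 0.0299 × cos(-73.2°) = 47.6 mW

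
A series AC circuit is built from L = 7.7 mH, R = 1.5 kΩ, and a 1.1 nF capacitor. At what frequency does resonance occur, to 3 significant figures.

ω₀ = 1/√(LC) = 1/√(0.0077 × 1.1e-09) = 343600 rad/s
f₀ = ω₀/(2π) = 54.7 kHz

54.7 kHz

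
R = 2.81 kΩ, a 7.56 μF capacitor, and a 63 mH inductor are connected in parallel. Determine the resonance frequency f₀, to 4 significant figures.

230.6 Hz

ω₀ = 1/√(LC) = 1/√(0.063 × 7.56e-06) = 1449 rad/s
f₀ = ω₀/(2π) = 230.6 Hz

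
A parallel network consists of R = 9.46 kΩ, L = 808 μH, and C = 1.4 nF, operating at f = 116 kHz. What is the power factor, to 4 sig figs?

ω = 2πf = 728800 rad/s
X_L = ωL = 588.9 Ω
X_C = 1/(ωC) = 980.0 Ω
Parallel: admittances add. Y = 1/R + 1/(jωL) + jωC
Y = (0.0001057 − j0.0006777) S
|Y| = 0.0006859 S → |Z| = 1/|Y| = 1458 Ω, ∠Z = −∠Y = 81.13°
cos φ = cos(81.13°) = 0.1541

0.1541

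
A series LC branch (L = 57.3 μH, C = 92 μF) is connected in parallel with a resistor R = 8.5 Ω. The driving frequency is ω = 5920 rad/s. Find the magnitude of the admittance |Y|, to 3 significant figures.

678 mS

X_L = ωL = 0.339 Ω
X_C = 1/(ωC) = 1.84 Ω
Branch 1: Z₁ = R = 8.50 Ω
Branch 2 (series LC): Z₂ = j(X_L − X_C) = −j1.50 Ω
Parallel: Z = Z₁Z₂/(Z₁+Z₂), |Z| = 1.47 Ω, ∠Z = -80.0°
|Y| = 1/|Z| = 678 mS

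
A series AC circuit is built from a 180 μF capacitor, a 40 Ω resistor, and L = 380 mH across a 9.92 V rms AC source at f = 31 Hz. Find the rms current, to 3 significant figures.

ω = 2πf = 194.8 rad/s
X_L = ωL = 74.0 Ω
X_C = 1/(ωC) = 28.5 Ω
Net reactance X = X_L − X_C = 45.5 Ω
Z = 40.0 + j45.5 Ω
|Z| = √(40.0² + 45.5²) = 60.6 Ω
I = V/|Z| = 9.92/60.6 = 164 mA

164 mA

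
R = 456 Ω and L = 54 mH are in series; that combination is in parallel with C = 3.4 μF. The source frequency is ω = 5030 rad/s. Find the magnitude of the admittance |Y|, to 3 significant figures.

X_L = ωL = 272 Ω
X_C = 1/(ωC) = 58.5 Ω
Branch 1 (R+jX_L): Z₁ = 456 + j272 Ω, |Z₁| = 531 Ω
Branch 2 (−jX_C): Z₂ = −j58.5 Ω
Parallel: Z = Z₁Z₂/(Z₁+Z₂), |Z| = 61.7 Ω, ∠Z = -84.3°
|Y| = 1/|Z| = 16.2 mS

16.2 mS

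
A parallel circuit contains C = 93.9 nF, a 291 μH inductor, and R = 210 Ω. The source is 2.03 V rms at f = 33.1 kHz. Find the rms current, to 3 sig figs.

11.4 mA

ω = 2πf = 208000 rad/s
X_L = ωL = 60.5 Ω
X_C = 1/(ωC) = 51.2 Ω
Parallel: admittances add. Y = 1/R + 1/(jωL) + jωC
Y = (0.00476 + j0.00301) S
|Y| = 0.00563 S → |Z| = 1/|Y| = 178 Ω, ∠Z = −∠Y = -32.3°
I = V/|Z| = 2.03/178 = 11.4 mA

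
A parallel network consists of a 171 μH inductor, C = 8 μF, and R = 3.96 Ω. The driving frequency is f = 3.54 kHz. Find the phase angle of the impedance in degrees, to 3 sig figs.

ω = 2πf = 22240 rad/s
X_L = ωL = 3.80 Ω
X_C = 1/(ωC) = 5.62 Ω
Parallel: admittances add. Y = 1/R + 1/(jωL) + jωC
Y = (0.253 − j0.0850) S
|Y| = 0.266 S → |Z| = 1/|Y| = 3.75 Ω, ∠Z = −∠Y = 18.6°

18.6°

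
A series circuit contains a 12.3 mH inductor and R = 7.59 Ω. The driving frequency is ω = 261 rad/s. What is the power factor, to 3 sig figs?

0.921

X_L = ωL = 3.21 Ω
Z = 7.59 + j3.21 Ω
|Z| = √(7.59² + 3.21²) = 8.24 Ω
∠Z = arctan(3.21/7.59) = 22.9°
cos φ = cos(22.9°) = 0.921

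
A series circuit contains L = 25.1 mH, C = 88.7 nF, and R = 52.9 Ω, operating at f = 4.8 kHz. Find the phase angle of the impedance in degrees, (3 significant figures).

82.1°

ω = 2πf = 30160 rad/s
X_L = ωL = 757 Ω
X_C = 1/(ωC) = 374 Ω
Net reactance X = X_L − X_C = 383 Ω
Z = 52.9 + j383 Ω
|Z| = √(52.9² + 383²) = 387 Ω
∠Z = arctan(383/52.9) = 82.1°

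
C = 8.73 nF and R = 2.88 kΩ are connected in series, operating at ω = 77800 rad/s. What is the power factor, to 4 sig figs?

0.8904

X_C = 1/(ωC) = 1472 Ω
Z = 2880 − j1472 Ω
|Z| = √(2880² + 1472²) = 3235 Ω
∠Z = arctan(-1472/2880) = -27.08°
cos φ = cos(-27.08°) = 0.8904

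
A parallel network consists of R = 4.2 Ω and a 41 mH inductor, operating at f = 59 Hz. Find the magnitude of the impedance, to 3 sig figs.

ω = 2πf = 370.7 rad/s
X_L = ωL = 15.2 Ω
Parallel: admittances add. Y = 1/R + 1/(jωL)
Y = (0.238 − j0.0658) S
|Y| = 0.247 S → |Z| = 1/|Y| = 4.05 Ω, ∠Z = −∠Y = 15.4°

4.05 Ω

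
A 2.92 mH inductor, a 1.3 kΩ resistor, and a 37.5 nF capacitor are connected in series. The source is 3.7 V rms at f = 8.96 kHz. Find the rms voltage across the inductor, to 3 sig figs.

0.455 V

ω = 2πf = 56300 rad/s
X_L = ωL = 164 Ω
X_C = 1/(ωC) = 474 Ω
Net reactance X = X_L − X_C = -309 Ω
Z = 1300 − j309 Ω
|Z| = √(1300² + 309²) = 1340 Ω
I = V/|Z| = 2.77 mA
V_L = I·|Z_L| = 0.00277 × 164 = 0.455 V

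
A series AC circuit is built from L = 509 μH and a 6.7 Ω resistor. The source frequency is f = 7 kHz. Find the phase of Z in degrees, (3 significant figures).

ω = 2πf = 43980 rad/s
X_L = ωL = 22.4 Ω
Z = 6.70 + j22.4 Ω
|Z| = √(6.70² + 22.4²) = 23.4 Ω
∠Z = arctan(22.4/6.70) = 73.3°

73.3°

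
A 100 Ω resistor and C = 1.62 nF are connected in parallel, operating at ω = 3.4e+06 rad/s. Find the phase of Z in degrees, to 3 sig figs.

X_C = 1/(ωC) = 182 Ω
Parallel: admittances add. Y = 1/R + jωC
Y = (0.0100 + j0.00551) S
|Y| = 0.0114 S → |Z| = 1/|Y| = 87.6 Ω, ∠Z = −∠Y = -28.8°

-28.8°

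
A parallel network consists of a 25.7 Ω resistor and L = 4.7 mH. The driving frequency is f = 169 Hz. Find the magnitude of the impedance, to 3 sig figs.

4.90 Ω

ω = 2πf = 1062 rad/s
X_L = ωL = 4.99 Ω
Parallel: admittances add. Y = 1/R + 1/(jωL)
Y = (0.0389 − j0.200) S
|Y| = 0.204 S → |Z| = 1/|Y| = 4.90 Ω, ∠Z = −∠Y = 79.0°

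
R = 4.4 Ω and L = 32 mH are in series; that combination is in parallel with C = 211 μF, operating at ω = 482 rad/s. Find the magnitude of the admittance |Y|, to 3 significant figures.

X_L = ωL = 15.4 Ω
X_C = 1/(ωC) = 9.83 Ω
Branch 1 (R+jX_L): Z₁ = 4.40 + j15.4 Ω, |Z₁| = 16.0 Ω
Branch 2 (−jX_C): Z₂ = −j9.83 Ω
Parallel: Z = Z₁Z₂/(Z₁+Z₂), |Z| = 22.2 Ω, ∠Z = -67.7°
|Y| = 1/|Z| = 45.1 mS

45.1 mS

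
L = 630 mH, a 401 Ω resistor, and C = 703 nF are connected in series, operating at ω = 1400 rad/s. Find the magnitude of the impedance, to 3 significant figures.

X_L = ωL = 882 Ω
X_C = 1/(ωC) = 1020 Ω
Net reactance X = X_L − X_C = -134 Ω
Z = 401 − j134 Ω
|Z| = √(401² + 134²) = 423 Ω

423 Ω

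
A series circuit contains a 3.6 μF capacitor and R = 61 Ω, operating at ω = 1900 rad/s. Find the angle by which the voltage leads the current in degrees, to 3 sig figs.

X_C = 1/(ωC) = 146 Ω
Z = 61.0 − j146 Ω
|Z| = √(61.0² + 146²) = 158 Ω
∠Z = arctan(-146/61.0) = -67.4°

-67.4°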